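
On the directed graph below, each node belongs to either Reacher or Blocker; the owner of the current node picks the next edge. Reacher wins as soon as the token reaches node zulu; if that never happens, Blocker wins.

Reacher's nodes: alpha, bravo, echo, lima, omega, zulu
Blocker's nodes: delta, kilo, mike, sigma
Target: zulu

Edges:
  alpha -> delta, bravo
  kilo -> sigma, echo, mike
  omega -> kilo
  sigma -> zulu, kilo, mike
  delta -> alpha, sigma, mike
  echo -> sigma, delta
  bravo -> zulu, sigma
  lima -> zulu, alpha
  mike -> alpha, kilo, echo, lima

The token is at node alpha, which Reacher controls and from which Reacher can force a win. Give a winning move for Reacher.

A0 = {zulu}
A1: add {bravo, lima} — bravo (Reacher) has bravo→zulu; lima (Reacher) has lima→zulu.
A2: add {alpha} — alpha (Reacher) has alpha→bravo.
A3 = A2; e.g. kilo (Blocker) can still go to sigma. Fixed point.
From alpha, successor bravo is in the attractor (rank 1); the other successor delta is not.

bravo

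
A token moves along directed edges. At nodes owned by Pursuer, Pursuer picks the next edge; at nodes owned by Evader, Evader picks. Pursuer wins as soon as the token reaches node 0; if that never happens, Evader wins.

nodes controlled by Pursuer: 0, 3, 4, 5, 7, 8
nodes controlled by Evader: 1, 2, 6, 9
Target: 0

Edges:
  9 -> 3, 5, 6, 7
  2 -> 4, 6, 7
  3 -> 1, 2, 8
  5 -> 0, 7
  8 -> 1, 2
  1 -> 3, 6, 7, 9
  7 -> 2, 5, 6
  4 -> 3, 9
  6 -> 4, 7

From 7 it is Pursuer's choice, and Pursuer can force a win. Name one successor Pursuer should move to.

5

A0 = {0}
A1: add {5} — 5 (Pursuer) has 5→0.
A2: add {7} — 7 (Pursuer) has 7→5.
A3 = A2; e.g. 1 (Evader) can still go to 3. Fixed point.
From 7, successor 5 is in the attractor (rank 1); the other successors 2, 6 are not.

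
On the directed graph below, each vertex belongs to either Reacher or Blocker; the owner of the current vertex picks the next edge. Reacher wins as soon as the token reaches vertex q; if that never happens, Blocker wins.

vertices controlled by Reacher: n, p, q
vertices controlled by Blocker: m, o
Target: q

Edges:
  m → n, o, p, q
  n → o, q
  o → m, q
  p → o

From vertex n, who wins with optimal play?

A0 = {q}
A1: add {n} — n (Reacher) has n→q.
A2 = A1; e.g. m (Blocker) can still go to o. Fixed point.
n ∈ A1, so Reacher can force the target.

Reacher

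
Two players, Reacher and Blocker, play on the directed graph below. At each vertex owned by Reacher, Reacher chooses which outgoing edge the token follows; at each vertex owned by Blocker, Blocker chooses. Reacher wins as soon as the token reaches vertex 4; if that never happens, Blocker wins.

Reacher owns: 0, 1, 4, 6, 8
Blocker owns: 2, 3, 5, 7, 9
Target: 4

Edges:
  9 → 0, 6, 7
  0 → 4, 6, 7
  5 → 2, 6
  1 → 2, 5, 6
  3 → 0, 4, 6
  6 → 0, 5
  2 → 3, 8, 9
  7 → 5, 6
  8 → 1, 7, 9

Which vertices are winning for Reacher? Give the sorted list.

0, 1, 3, 4, 6, 8

A0 = {4}
A1: add {0} — 0 (Reacher) has 0→4.
A2: add {6} — 6 (Reacher) has 6→0.
A3: add {1, 3} — 1 (Reacher) has 1→6; 3 (Blocker): all of {0, 4, 6} already in.
A4: add {8} — 8 (Reacher) has 8→1.
A5 = A4; e.g. 2 (Blocker) can still go to 9. Fixed point.
Reacher's winning region = {0, 1, 3, 4, 6, 8}.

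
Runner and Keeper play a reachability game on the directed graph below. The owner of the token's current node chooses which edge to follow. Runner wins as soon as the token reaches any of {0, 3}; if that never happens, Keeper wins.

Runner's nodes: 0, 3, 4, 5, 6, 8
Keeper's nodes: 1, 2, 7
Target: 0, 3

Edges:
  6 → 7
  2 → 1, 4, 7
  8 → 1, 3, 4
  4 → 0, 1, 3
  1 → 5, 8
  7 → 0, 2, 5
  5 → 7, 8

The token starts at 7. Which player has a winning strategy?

Keeper

A0 = {0, 3}
A1: add {4, 8} — 4 (Runner) has 4→0; 8 (Runner) has 8→3.
A2: add {5} — 5 (Runner) has 5→8.
A3: add {1} — 1 (Keeper): all of {5, 8} already in.
A4 = A3; e.g. 2 (Keeper) can still go to 7. Fixed point.
7 never enters the attractor, so Keeper can avoid the target forever.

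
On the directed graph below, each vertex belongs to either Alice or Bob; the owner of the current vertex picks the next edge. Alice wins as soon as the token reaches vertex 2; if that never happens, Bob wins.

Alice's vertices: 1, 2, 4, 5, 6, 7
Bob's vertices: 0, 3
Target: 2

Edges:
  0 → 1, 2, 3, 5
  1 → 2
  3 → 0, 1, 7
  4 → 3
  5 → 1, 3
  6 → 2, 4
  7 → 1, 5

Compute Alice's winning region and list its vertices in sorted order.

A0 = {2}
A1: add {1, 6} — 1 (Alice) has 1→2; 6 (Alice) has 6→2.
A2: add {5, 7} — 5 (Alice) has 5→1; 7 (Alice) has 7→1.
A3 = A2; e.g. 0 (Bob) can still go to 3. Fixed point.
Alice's winning region = {1, 2, 5, 6, 7}.

1, 2, 5, 6, 7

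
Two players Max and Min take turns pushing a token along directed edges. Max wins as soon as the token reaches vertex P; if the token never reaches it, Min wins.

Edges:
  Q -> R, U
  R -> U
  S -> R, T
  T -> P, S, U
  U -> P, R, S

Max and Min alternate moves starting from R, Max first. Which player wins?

Track states (vertex, player-to-move).
A0 = {(P,Max), (P,Min)}
A1: add {(T,Max), (U,Max)}.
A2: add {(R,Min)}.
A3: add {(Q,Max), (S,Max)}.
A4: add {(T,Min)}.
A5 = A4; e.g. (Q,Min) stays out. (R,Max) never enters ⇒ Min avoids the target.

Min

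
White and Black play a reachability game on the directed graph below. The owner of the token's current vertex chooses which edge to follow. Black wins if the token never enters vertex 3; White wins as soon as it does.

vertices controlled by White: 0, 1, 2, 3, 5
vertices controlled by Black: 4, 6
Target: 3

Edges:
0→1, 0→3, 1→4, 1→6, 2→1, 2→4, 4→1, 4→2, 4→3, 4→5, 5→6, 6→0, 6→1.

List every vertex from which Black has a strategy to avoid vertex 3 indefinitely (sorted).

A0 = {3}
A1: add {0} — 0 (White) has 0→3.
A2 = A1; e.g. 1 (White) has no edge into A1. Fixed point.
White's attractor = {0, 3}; Black avoids the target exactly from the complement.

1, 2, 4, 5, 6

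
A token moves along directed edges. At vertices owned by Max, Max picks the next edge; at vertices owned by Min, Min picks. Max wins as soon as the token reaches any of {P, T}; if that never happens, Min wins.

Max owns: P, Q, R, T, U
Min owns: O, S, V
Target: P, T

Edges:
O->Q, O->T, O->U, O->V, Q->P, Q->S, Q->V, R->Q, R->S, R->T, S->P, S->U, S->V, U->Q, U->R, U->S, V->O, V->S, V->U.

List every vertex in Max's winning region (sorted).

A0 = {P, T}
A1: add {Q, R} — Q (Max) has Q→P; R (Max) has R→T.
A2: add {U} — U (Max) has U→Q.
A3 = A2; e.g. O (Min) can still go to V. Fixed point.
Max's winning region = {P, Q, R, T, U}.

P, Q, R, T, U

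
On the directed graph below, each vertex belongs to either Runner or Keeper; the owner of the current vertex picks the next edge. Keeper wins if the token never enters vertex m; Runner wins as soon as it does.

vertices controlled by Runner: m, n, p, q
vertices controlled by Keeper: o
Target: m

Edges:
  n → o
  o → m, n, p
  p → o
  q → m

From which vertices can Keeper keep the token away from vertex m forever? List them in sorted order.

A0 = {m}
A1: add {q} — q (Runner) has q→m.
A2 = A1; e.g. n (Runner) has no edge into A1. Fixed point.
Runner's attractor = {m, q}; Keeper avoids the target exactly from the complement.

n, o, p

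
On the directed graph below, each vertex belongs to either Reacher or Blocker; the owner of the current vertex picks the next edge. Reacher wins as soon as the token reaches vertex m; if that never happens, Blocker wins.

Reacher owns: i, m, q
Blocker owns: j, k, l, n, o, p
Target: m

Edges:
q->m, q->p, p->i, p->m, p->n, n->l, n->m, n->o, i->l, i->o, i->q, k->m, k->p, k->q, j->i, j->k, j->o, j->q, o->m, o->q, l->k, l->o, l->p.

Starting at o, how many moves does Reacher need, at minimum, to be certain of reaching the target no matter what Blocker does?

A0 = {m}
A1: add {q} — q (Reacher) has q→m.
A2: add {i, o} — i (Reacher) has i→q; o (Blocker): all of {m, q} already in.
A3 = A2; e.g. j (Blocker) can still go to k. Fixed point.
o enters the attractor at level 2, so Reacher can force the target in 2 moves from there.

2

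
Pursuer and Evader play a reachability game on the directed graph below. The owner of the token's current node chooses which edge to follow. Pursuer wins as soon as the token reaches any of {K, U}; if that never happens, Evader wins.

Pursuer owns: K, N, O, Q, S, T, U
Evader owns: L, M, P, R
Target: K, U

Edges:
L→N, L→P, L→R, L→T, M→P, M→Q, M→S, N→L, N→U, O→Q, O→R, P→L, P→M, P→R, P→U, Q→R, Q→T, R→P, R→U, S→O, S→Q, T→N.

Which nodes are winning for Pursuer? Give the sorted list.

A0 = {K, U}
A1: add {N} — N (Pursuer) has N→U.
A2: add {T} — T (Pursuer) has T→N.
A3: add {Q} — Q (Pursuer) has Q→T.
A4: add {O, S} — O (Pursuer) has O→Q; S (Pursuer) has S→Q.
A5 = A4; e.g. L (Evader) can still go to P. Fixed point.
Pursuer's winning region = {K, N, O, Q, S, T, U}.

K, N, O, Q, S, T, U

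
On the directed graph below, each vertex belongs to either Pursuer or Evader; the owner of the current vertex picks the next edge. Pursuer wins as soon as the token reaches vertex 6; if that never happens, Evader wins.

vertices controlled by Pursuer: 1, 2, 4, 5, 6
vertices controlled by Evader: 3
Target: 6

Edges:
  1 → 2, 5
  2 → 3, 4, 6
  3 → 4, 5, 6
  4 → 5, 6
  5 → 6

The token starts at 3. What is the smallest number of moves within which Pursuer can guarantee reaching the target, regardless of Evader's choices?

2

A0 = {6}
A1: add {2, 4, 5} — 2 (Pursuer) has 2→6; 4 (Pursuer) has 4→6; 5 (Pursuer) has 5→6.
A2: add {1, 3} — 1 (Pursuer) has 1→2; 3 (Evader): all of {4, 5, 6} already in.
A2 = all vertices. Fixed point.
3 enters the attractor at level 2, so Pursuer can force the target in 2 moves from there.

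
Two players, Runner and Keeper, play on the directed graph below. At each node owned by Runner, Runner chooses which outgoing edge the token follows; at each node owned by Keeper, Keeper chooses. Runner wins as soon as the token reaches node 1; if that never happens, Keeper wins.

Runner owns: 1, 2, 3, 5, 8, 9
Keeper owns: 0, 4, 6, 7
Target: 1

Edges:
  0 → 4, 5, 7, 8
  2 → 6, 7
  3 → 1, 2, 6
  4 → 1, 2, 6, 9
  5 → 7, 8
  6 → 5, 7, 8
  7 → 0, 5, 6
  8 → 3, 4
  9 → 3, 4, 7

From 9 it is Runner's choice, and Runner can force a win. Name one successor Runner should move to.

A0 = {1}
A1: add {3} — 3 (Runner) has 3→1.
A2: add {8, 9} — 8 (Runner) has 8→3; 9 (Runner) has 9→3.
A3: add {5} — 5 (Runner) has 5→8.
A4 = A3; e.g. 0 (Keeper) can still go to 4. Fixed point.
From 9, successor 3 is in the attractor (rank 1); the other successors 4, 7 are not.

3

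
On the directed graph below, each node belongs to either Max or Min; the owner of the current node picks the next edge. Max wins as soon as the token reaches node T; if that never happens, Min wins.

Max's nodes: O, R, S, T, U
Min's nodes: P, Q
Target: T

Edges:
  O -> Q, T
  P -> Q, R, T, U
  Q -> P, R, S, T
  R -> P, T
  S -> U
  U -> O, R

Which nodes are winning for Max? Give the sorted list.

O, R, S, T, U

A0 = {T}
A1: add {O, R} — O (Max) has O→T; R (Max) has R→T.
A2: add {U} — U (Max) has U→O.
A3: add {S} — S (Max) has S→U.
A4 = A3; e.g. P (Min) can still go to Q. Fixed point.
Max's winning region = {O, R, S, T, U}.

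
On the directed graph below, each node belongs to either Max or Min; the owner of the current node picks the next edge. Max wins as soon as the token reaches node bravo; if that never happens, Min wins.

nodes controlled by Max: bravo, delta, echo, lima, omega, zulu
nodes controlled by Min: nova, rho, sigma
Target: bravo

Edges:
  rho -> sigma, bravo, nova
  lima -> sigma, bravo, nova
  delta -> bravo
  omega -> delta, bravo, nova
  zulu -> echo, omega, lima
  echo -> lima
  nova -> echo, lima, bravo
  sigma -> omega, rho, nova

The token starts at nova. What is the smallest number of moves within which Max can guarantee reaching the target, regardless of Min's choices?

3

A0 = {bravo}
A1: add {delta, lima, omega} — delta (Max) has delta→bravo; omega (Max) has omega→bravo; lima (Max) has lima→bravo.
A2: add {echo, zulu} — echo (Max) has echo→lima; zulu (Max) has zulu→omega.
A3: add {nova} — nova (Min): all of {echo, lima, bravo} already in.
A4 = A3; e.g. sigma (Min) can still go to rho. Fixed point.
nova enters the attractor at level 3, so Max can force the target in 3 moves from there.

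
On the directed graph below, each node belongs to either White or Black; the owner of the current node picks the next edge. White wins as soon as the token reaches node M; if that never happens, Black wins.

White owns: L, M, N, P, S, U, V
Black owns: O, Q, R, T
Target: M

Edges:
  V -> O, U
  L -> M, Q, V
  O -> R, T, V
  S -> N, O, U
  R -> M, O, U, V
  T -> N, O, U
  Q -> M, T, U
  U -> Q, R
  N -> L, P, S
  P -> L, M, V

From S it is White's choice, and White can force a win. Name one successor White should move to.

N

A0 = {M}
A1: add {L, P} — L (White) has L→M; P (White) has P→M.
A2: add {N} — N (White) has N→L.
A3: add {S} — S (White) has S→N.
A4 = A3; e.g. O (Black) can still go to R. Fixed point.
From S, successor N is in the attractor (rank 2); the other successors O, U are not.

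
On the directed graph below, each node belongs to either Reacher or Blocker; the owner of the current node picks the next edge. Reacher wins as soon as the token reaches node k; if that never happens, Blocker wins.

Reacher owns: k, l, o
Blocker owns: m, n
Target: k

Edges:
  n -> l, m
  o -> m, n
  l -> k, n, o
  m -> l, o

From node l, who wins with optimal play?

Reacher

A0 = {k}
A1: add {l} — l (Reacher) has l→k.
A2 = A1; e.g. m (Blocker) can still go to o. Fixed point.
l ∈ A1, so Reacher can force the target.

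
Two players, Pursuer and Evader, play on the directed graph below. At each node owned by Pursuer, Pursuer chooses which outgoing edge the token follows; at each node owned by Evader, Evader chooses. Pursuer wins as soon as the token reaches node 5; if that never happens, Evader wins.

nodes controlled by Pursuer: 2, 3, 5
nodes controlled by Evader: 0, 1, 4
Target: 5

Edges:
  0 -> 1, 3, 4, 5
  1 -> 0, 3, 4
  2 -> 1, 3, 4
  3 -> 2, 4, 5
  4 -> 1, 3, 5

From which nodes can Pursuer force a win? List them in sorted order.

A0 = {5}
A1: add {3} — 3 (Pursuer) has 3→5.
A2: add {2} — 2 (Pursuer) has 2→3.
A3 = A2; e.g. 0 (Evader) can still go to 1. Fixed point.
Pursuer's winning region = {2, 3, 5}.

2, 3, 5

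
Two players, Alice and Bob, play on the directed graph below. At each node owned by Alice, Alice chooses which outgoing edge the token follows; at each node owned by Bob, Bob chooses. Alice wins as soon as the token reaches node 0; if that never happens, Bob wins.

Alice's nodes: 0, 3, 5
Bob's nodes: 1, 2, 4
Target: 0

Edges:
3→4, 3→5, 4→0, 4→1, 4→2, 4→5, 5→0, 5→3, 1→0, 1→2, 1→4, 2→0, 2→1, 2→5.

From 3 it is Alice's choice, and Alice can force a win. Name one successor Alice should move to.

A0 = {0}
A1: add {5} — 5 (Alice) has 5→0.
A2: add {3} — 3 (Alice) has 3→5.
A3 = A2; e.g. 1 (Bob) can still go to 2. Fixed point.
From 3, successor 5 is in the attractor (rank 1); the other successor 4 is not.

5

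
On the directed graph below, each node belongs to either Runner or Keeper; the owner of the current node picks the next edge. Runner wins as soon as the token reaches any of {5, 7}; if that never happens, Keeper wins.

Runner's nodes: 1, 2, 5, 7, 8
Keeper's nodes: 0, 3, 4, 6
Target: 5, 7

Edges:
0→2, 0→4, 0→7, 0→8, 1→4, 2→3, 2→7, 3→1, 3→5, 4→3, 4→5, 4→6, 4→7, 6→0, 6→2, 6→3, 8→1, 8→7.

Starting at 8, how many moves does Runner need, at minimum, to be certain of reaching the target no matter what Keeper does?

A0 = {5, 7}
A1: add {2, 8} — 2 (Runner) has 2→7; 8 (Runner) has 8→7.
A2 = A1; e.g. 0 (Keeper) can still go to 4. Fixed point.
8 enters the attractor at level 1, so Runner can force the target in 1 move from there.

1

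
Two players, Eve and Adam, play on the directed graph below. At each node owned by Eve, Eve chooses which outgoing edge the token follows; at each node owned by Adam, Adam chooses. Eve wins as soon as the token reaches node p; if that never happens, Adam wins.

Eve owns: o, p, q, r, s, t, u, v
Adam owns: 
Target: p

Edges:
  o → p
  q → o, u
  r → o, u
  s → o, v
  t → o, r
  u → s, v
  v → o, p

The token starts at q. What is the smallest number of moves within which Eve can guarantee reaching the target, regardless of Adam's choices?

A0 = {p}
A1: add {o, v} — o (Eve) has o→p; v (Eve) has v→p.
A2: add {q, r, s, t, u} — q (Eve) has q→o; r (Eve) has r→o; s (Eve) has s→o; t (Eve) has t→o; u (Eve) has u→v.
A2 = all vertices. Fixed point.
q enters the attractor at level 2, so Eve can force the target in 2 moves from there.

2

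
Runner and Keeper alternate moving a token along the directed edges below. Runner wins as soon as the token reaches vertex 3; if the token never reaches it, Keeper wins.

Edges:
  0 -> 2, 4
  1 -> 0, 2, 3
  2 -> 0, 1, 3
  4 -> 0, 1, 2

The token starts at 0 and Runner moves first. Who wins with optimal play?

Track states (vertex, player-to-move).
A0 = {(3,Runner), (3,Keeper)}
A1: add {(1,Runner), (2,Runner)}.
A2 = A1; e.g. (0,Runner) stays out. (0,Runner) never enters ⇒ Keeper avoids the target.

Keeper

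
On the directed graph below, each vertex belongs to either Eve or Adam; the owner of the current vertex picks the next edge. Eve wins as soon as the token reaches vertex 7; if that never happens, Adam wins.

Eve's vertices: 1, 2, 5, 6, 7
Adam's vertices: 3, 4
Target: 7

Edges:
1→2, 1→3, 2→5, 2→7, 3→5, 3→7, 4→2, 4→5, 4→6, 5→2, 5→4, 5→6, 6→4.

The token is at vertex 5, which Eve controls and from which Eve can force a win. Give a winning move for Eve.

A0 = {7}
A1: add {2} — 2 (Eve) has 2→7.
A2: add {1, 5} — 1 (Eve) has 1→2; 5 (Eve) has 5→2.
A3: add {3} — 3 (Adam): all of {5, 7} already in.
A4 = A3; e.g. 4 (Adam) can still go to 6. Fixed point.
From 5, successor 2 is in the attractor (rank 1); the other successors 4, 6 are not.

2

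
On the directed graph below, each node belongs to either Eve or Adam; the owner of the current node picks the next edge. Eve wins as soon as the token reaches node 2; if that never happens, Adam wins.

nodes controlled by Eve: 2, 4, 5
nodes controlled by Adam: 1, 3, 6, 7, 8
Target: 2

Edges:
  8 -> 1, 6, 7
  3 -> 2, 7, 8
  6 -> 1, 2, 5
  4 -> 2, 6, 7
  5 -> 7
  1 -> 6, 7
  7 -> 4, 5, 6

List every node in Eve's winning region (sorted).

2, 4

A0 = {2}
A1: add {4} — 4 (Eve) has 4→2.
A2 = A1; e.g. 1 (Adam) can still go to 6. Fixed point.
Eve's winning region = {2, 4}.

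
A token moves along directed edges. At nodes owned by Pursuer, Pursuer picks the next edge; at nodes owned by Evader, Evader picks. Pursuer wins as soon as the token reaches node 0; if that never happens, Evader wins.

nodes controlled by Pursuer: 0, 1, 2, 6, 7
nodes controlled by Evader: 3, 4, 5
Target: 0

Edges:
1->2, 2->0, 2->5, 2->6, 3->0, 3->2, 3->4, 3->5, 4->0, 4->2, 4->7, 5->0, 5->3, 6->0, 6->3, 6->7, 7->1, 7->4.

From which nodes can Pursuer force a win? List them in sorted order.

0, 1, 2, 4, 6, 7

A0 = {0}
A1: add {2, 6} — 2 (Pursuer) has 2→0; 6 (Pursuer) has 6→0.
A2: add {1} — 1 (Pursuer) has 1→2.
A3: add {7} — 7 (Pursuer) has 7→1.
A4: add {4} — 4 (Evader): all of {0, 2, 7} already in.
A5 = A4; e.g. 3 (Evader) can still go to 5. Fixed point.
Pursuer's winning region = {0, 1, 2, 4, 6, 7}.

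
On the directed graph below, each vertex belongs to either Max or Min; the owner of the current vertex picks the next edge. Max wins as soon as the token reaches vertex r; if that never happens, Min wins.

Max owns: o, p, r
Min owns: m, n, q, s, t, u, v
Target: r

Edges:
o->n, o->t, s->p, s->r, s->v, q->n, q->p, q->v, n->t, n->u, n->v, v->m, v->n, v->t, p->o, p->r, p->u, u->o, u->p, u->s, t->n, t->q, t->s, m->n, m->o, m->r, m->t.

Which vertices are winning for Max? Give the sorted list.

p, r

A0 = {r}
A1: add {p} — p (Max) has p→r.
A2 = A1; e.g. m (Min) can still go to n. Fixed point.
Max's winning region = {p, r}.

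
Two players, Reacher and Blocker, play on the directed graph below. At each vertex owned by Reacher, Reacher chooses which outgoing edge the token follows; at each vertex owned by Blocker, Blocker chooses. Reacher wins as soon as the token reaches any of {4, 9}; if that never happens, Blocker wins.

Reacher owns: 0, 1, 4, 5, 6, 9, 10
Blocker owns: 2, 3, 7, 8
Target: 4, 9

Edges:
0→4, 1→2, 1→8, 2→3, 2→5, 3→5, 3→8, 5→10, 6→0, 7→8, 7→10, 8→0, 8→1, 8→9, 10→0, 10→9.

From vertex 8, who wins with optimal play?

A0 = {4, 9}
A1: add {0, 10} — 0 (Reacher) has 0→4; 10 (Reacher) has 10→9.
A2: add {5, 6} — 5 (Reacher) has 5→10; 6 (Reacher) has 6→0.
A3 = A2; e.g. 1 (Reacher) has no edge into A2. Fixed point.
8 never enters the attractor, so Blocker can avoid the target forever.

Blocker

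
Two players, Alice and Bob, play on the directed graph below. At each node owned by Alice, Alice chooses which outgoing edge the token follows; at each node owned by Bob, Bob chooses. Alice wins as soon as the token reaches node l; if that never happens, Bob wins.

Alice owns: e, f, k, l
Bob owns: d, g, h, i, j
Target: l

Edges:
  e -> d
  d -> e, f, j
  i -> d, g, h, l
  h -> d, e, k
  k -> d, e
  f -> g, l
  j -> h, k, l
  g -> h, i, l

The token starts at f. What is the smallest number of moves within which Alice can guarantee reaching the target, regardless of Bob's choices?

1

A0 = {l}
A1: add {f} — f (Alice) has f→l.
A2 = A1; e.g. d (Bob) can still go to e. Fixed point.
f enters the attractor at level 1, so Alice can force the target in 1 move from there.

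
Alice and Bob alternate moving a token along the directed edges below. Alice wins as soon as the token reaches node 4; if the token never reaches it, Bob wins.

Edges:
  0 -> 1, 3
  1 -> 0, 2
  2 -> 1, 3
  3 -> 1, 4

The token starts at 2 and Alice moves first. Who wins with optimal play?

Track states (vertex, player-to-move).
A0 = {(4,Alice), (4,Bob)}
A1: add {(3,Alice)}.
A2 = A1; e.g. (0,Alice) stays out. (2,Alice) never enters ⇒ Bob avoids the target.

Bob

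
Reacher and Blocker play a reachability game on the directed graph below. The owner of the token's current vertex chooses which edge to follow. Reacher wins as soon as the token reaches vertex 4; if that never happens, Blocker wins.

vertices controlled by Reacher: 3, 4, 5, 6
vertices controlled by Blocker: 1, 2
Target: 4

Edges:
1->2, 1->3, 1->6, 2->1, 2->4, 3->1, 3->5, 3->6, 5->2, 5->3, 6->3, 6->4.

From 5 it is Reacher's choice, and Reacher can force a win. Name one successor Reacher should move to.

3

A0 = {4}
A1: add {6} — 6 (Reacher) has 6→4.
A2: add {3} — 3 (Reacher) has 3→6.
A3: add {5} — 5 (Reacher) has 5→3.
A4 = A3; e.g. 1 (Blocker) can still go to 2. Fixed point.
From 5, successor 3 is in the attractor (rank 2); the other successor 2 is not.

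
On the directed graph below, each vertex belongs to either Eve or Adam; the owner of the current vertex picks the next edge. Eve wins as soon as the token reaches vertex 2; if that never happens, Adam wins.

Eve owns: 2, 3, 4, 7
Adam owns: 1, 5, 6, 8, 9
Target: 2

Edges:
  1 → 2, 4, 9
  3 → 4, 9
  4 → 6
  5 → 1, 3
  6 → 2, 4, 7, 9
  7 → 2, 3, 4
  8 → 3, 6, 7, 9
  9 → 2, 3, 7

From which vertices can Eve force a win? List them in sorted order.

2, 7

A0 = {2}
A1: add {7} — 7 (Eve) has 7→2.
A2 = A1; e.g. 1 (Adam) can still go to 4. Fixed point.
Eve's winning region = {2, 7}.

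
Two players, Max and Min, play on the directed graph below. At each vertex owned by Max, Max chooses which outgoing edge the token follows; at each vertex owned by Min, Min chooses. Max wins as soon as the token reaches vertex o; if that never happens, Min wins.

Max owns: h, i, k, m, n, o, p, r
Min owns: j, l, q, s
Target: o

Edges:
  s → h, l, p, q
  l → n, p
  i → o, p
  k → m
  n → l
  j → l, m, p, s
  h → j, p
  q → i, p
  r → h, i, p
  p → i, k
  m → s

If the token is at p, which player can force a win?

A0 = {o}
A1: add {i} — i (Max) has i→o.
A2: add {p, r} — p (Max) has p→i; r (Max) has r→i.
p ∈ A2, so Max can force the target.

Max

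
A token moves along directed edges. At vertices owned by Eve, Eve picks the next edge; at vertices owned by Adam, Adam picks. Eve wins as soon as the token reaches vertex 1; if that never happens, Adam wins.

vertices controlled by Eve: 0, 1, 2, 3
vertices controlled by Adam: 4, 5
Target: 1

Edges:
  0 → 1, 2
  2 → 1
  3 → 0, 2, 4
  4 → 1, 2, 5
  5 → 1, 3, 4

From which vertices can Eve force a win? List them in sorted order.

A0 = {1}
A1: add {0, 2} — 0 (Eve) has 0→1; 2 (Eve) has 2→1.
A2: add {3} — 3 (Eve) has 3→0.
A3 = A2; e.g. 4 (Adam) can still go to 5. Fixed point.
Eve's winning region = {0, 1, 2, 3}.

0, 1, 2, 3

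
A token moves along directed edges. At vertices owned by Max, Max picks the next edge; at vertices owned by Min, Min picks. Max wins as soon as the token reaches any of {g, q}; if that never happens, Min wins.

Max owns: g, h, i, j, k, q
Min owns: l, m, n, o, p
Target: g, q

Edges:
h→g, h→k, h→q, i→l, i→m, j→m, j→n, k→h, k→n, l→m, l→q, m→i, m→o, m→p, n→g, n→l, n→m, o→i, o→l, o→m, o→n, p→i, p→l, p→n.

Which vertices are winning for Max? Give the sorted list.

A0 = {g, q}
A1: add {h} — h (Max) has h→g.
A2: add {k} — k (Max) has k→h.
A3 = A2; e.g. i (Max) has no edge into A2. Fixed point.
Max's winning region = {g, h, k, q}.

g, h, k, q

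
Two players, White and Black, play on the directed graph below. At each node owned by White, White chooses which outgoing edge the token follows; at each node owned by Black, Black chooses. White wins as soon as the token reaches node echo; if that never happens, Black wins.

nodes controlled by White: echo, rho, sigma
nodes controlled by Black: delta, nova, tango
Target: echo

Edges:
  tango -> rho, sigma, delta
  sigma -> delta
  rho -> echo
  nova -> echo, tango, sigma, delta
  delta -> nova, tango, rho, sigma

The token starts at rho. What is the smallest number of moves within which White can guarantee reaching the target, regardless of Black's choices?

1

A0 = {echo}
A1: add {rho} — rho (White) has rho→echo.
A2 = A1; e.g. nova (Black) can still go to tango. Fixed point.
rho enters the attractor at level 1, so White can force the target in 1 move from there.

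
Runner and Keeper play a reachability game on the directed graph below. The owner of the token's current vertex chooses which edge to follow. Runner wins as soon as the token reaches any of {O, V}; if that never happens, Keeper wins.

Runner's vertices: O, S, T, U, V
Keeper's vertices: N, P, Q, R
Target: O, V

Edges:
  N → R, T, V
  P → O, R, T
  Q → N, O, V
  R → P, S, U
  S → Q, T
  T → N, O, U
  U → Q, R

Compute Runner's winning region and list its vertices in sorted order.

O, S, T, V

A0 = {O, V}
A1: add {T} — T (Runner) has T→O.
A2: add {S} — S (Runner) has S→T.
A3 = A2; e.g. N (Keeper) can still go to R. Fixed point.
Runner's winning region = {O, S, T, V}.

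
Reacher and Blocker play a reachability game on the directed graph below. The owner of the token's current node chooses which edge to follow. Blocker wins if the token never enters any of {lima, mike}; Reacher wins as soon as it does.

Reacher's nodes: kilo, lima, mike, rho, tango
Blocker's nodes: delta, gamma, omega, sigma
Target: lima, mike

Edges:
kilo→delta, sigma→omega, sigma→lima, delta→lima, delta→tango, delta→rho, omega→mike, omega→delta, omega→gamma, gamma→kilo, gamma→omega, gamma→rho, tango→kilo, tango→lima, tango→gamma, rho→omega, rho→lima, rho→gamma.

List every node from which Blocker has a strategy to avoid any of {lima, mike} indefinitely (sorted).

gamma, omega, sigma

A0 = {lima, mike}
A1: add {rho, tango} — tango (Reacher) has tango→lima; rho (Reacher) has rho→lima.
A2: add {delta} — delta (Blocker): all of {lima, tango, rho} already in.
A3: add {kilo} — kilo (Reacher) has kilo→delta.
A4 = A3; e.g. sigma (Blocker) can still go to omega. Fixed point.
Reacher's attractor = {delta, kilo, lima, mike, rho, tango}; Blocker avoids the target exactly from the complement.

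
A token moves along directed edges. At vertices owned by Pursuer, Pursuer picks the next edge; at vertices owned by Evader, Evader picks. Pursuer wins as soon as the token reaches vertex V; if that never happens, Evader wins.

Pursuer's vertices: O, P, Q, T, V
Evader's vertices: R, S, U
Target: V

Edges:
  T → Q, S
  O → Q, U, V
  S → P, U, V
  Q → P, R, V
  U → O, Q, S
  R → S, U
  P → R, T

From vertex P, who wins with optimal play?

A0 = {V}
A1: add {O, Q} — O (Pursuer) has O→V; Q (Pursuer) has Q→V.
A2: add {T} — T (Pursuer) has T→Q.
A3: add {P} — P (Pursuer) has P→T.
A4 = A3; e.g. R (Evader) can still go to S. Fixed point.
P ∈ A3, so Pursuer can force the target.

Pursuer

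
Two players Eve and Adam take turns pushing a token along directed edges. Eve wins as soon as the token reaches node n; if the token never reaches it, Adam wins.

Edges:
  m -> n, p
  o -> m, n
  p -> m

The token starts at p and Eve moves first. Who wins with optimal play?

Track states (vertex, player-to-move).
A0 = {(n,Eve), (n,Adam)}
A1: add {(m,Eve), (o,Eve)}.
A2: add {(o,Adam), (p,Adam)}.
A3 = A2; e.g. (m,Adam) stays out. (p,Eve) never enters ⇒ Adam avoids the target.

Adam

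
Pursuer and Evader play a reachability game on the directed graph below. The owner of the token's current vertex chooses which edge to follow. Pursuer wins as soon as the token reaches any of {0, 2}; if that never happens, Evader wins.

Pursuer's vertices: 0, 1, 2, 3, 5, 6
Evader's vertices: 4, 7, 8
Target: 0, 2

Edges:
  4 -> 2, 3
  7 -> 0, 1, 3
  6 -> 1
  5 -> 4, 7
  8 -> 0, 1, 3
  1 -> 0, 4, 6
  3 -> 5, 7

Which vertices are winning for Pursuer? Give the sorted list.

0, 1, 2, 6

A0 = {0, 2}
A1: add {1} — 1 (Pursuer) has 1→0.
A2: add {6} — 6 (Pursuer) has 6→1.
A3 = A2; e.g. 3 (Pursuer) has no edge into A2. Fixed point.
Pursuer's winning region = {0, 1, 2, 6}.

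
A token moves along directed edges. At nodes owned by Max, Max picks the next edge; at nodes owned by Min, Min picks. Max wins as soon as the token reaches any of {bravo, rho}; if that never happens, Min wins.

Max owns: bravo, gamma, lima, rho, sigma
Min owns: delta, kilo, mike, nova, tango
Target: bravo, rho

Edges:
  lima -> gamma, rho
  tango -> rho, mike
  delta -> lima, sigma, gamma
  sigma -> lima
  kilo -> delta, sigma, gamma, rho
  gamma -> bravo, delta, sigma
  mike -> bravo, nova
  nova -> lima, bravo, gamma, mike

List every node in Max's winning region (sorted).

A0 = {bravo, rho}
A1: add {gamma, lima} — lima (Max) has lima→rho; gamma (Max) has gamma→bravo.
A2: add {sigma} — sigma (Max) has sigma→lima.
A3: add {delta} — delta (Min): all of {lima, sigma, gamma} already in.
A4: add {kilo} — kilo (Min): all of {delta, sigma, gamma, rho} already in.
A5 = A4; e.g. tango (Min) can still go to mike. Fixed point.
Max's winning region = {bravo, delta, gamma, kilo, lima, rho, sigma}.

bravo, delta, gamma, kilo, lima, rho, sigma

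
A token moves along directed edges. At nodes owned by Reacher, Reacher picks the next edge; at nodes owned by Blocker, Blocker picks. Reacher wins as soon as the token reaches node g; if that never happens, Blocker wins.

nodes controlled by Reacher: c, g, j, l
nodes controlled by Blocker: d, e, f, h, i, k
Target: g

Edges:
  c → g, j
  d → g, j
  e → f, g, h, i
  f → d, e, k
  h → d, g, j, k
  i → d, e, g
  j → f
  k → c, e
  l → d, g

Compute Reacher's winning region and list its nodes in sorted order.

A0 = {g}
A1: add {c, l} — c (Reacher) has c→g; l (Reacher) has l→g.
A2 = A1; e.g. d (Blocker) can still go to j. Fixed point.
Reacher's winning region = {c, g, l}.

c, g, l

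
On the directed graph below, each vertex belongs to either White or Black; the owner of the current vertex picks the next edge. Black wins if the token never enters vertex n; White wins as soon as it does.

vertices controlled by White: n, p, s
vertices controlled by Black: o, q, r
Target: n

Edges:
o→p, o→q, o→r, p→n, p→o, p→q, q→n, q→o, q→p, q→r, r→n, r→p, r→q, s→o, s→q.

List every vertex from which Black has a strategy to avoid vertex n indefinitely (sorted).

A0 = {n}
A1: add {p} — p (White) has p→n.
A2 = A1; e.g. o (Black) can still go to q. Fixed point.
White's attractor = {n, p}; Black avoids the target exactly from the complement.

o, q, r, s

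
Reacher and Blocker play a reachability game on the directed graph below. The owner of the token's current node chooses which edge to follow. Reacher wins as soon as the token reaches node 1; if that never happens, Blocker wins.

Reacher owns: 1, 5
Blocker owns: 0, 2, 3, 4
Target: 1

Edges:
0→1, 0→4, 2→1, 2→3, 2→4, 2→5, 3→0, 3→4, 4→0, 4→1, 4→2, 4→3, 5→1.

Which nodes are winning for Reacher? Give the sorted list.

1, 5

A0 = {1}
A1: add {5} — 5 (Reacher) has 5→1.
A2 = A1; e.g. 0 (Blocker) can still go to 4. Fixed point.
Reacher's winning region = {1, 5}.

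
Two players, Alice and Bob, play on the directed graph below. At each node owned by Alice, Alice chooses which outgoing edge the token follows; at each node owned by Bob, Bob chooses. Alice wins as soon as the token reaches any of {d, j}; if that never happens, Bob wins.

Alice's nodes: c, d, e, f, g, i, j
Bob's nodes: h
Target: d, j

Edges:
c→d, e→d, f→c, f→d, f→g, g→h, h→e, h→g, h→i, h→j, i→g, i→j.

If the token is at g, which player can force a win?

A0 = {d, j}
A1: add {c, e, f, i} — c (Alice) has c→d; e (Alice) has e→d; f (Alice) has f→d; i (Alice) has i→j.
A2 = A1; e.g. g (Alice) has no edge into A1. Fixed point.
g never enters the attractor, so Bob can avoid the target forever.

Bob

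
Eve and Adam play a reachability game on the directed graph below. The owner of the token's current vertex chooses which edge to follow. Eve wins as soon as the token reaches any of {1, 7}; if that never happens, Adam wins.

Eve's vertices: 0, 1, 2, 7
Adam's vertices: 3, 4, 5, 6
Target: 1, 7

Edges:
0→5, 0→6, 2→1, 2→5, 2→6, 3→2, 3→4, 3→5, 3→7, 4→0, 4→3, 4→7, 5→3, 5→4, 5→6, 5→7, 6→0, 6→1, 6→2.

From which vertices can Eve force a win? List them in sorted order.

A0 = {1, 7}
A1: add {2} — 2 (Eve) has 2→1.
A2 = A1; e.g. 0 (Eve) has no edge into A1. Fixed point.
Eve's winning region = {1, 2, 7}.

1, 2, 7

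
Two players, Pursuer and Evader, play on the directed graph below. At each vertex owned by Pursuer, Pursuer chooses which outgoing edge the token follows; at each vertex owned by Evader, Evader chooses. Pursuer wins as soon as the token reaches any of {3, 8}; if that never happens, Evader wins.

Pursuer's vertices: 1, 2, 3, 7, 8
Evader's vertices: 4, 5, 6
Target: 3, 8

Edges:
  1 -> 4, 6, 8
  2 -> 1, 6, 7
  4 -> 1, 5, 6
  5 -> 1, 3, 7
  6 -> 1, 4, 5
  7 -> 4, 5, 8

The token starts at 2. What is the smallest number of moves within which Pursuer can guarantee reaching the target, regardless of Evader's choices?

2

A0 = {3, 8}
A1: add {1, 7} — 1 (Pursuer) has 1→8; 7 (Pursuer) has 7→8.
A2: add {2, 5} — 2 (Pursuer) has 2→1; 5 (Evader): all of {1, 3, 7} already in.
A3 = A2; e.g. 4 (Evader) can still go to 6. Fixed point.
2 enters the attractor at level 2, so Pursuer can force the target in 2 moves from there.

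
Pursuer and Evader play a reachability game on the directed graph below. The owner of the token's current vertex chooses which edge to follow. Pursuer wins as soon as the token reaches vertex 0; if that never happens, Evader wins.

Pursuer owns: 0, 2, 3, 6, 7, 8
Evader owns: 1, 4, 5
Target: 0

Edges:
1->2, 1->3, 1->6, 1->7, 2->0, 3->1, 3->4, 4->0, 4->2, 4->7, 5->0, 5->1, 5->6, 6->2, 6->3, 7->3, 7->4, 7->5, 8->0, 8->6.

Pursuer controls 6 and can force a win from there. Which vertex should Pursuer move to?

2

A0 = {0}
A1: add {2, 8} — 2 (Pursuer) has 2→0; 8 (Pursuer) has 8→0.
A2: add {6} — 6 (Pursuer) has 6→2.
A3 = A2; e.g. 1 (Evader) can still go to 3. Fixed point.
From 6, successor 2 is in the attractor (rank 1); the other successor 3 is not.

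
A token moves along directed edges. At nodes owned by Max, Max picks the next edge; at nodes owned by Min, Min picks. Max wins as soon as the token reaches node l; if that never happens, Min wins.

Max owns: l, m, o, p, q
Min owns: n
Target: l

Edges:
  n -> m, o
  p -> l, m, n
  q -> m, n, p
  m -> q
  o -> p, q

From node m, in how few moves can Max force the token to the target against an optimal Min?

3

A0 = {l}
A1: add {p} — p (Max) has p→l.
A2: add {o, q} — o (Max) has o→p; q (Max) has q→p.
A3: add {m} — m (Max) has m→q.
m enters the attractor at level 3, so Max can force the target in 3 moves from there.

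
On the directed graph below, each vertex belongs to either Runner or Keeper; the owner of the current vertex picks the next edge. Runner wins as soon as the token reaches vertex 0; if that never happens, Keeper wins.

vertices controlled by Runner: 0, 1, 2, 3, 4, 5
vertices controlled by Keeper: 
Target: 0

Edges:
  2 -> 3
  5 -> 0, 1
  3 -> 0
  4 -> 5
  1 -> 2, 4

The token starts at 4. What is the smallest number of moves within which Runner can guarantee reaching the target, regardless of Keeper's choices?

A0 = {0}
A1: add {3, 5} — 3 (Runner) has 3→0; 5 (Runner) has 5→0.
A2: add {2, 4} — 2 (Runner) has 2→3; 4 (Runner) has 4→5.
4 enters the attractor at level 2, so Runner can force the target in 2 moves from there.

2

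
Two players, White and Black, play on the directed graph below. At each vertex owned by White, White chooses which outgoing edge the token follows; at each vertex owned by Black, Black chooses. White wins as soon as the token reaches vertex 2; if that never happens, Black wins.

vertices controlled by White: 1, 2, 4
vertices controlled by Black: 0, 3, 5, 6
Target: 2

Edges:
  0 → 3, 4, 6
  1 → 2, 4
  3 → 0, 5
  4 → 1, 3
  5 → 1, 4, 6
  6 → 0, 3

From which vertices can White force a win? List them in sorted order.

A0 = {2}
A1: add {1} — 1 (White) has 1→2.
A2: add {4} — 4 (White) has 4→1.
A3 = A2; e.g. 0 (Black) can still go to 3. Fixed point.
White's winning region = {1, 2, 4}.

1, 2, 4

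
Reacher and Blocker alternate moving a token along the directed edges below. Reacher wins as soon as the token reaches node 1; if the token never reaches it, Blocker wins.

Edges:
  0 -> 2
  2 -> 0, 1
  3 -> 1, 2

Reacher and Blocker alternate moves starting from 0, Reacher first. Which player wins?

Blocker

Track states (vertex, player-to-move).
A0 = {(1,Reacher), (1,Blocker)}
A1: add {(2,Reacher), (3,Reacher)}.
A2: add {(0,Blocker), (3,Blocker)}.
A3 = A2; e.g. (0,Reacher) stays out. (0,Reacher) never enters ⇒ Blocker avoids the target.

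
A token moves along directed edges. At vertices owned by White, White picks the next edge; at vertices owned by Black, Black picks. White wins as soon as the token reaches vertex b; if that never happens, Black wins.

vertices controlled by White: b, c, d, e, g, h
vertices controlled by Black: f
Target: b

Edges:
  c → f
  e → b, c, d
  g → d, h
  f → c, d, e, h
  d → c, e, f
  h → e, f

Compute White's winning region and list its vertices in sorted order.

A0 = {b}
A1: add {e} — e (White) has e→b.
A2: add {d, h} — d (White) has d→e; h (White) has h→e.
A3: add {g} — g (White) has g→d.
A4 = A3; e.g. c (White) has no edge into A3. Fixed point.
White's winning region = {b, d, e, g, h}.

b, d, e, g, h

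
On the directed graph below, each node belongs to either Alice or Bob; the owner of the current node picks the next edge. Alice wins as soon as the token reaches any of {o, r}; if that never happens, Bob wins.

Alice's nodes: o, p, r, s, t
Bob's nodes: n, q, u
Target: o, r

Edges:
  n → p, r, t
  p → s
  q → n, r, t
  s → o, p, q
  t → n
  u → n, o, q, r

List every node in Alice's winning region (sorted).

o, p, r, s

A0 = {o, r}
A1: add {s} — s (Alice) has s→o.
A2: add {p} — p (Alice) has p→s.
A3 = A2; e.g. n (Bob) can still go to t. Fixed point.
Alice's winning region = {o, p, r, s}.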